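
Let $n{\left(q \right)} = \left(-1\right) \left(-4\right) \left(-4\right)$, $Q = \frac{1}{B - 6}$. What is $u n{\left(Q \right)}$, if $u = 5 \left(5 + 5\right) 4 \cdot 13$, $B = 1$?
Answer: $-41600$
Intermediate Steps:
$u = 2600$ ($u = 5 \cdot 10 \cdot 4 \cdot 13 = 5 \cdot 40 \cdot 13 = 200 \cdot 13 = 2600$)
$Q = - \frac{1}{5}$ ($Q = \frac{1}{1 - 6} = \frac{1}{-5} = - \frac{1}{5} \approx -0.2$)
$n{\left(q \right)} = -16$ ($n{\left(q \right)} = 4 \left(-4\right) = -16$)
$u n{\left(Q \right)} = 2600 \left(-16\right) = -41600$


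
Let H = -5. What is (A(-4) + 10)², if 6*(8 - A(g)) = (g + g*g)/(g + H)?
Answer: 26896/81 ≈ 332.05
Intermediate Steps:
A(g) = 8 - (g + g²)/(6*(-5 + g)) (A(g) = 8 - (g + g*g)/(6*(g - 5)) = 8 - (g + g²)/(6*(-5 + g)))
(A(-4) + 10)² = ((-240 - 1*(-4)² + 47*(-4))/(6*(-5 - 4)) + 10)² = ((⅙)*(-240 - 1*16 - 188)/(-9) + 10)² = ((⅙)*(-⅑)*(-240 - 16 - 188) + 10)² = ((⅙)*(-⅑)*(-444) + 10)² = (74/9 + 10)² = (164/9)² = 26896/81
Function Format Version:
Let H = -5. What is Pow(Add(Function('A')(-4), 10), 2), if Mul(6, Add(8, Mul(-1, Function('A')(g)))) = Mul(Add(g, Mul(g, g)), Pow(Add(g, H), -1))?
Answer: Rational(26896, 81) ≈ 332.05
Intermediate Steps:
Function('A')(g) = Add(8, Mul(Rational(-1, 6), Pow(Add(-5, g), -1), Add(g, Pow(g, 2)))) (Function('A')(g) = Add(8, Mul(Rational(-1, 6), Mul(Add(g, Mul(g, g)), Pow(Add(g, -5), -1)))) = Add(8, Mul(Rational(-1, 6), Mul(Add(g, Pow(g, 2)), Pow(Add(-5, g), -1)))) = Add(8, Mul(Rational(-1, 6), Mul(Pow(Add(-5, g), -1), Add(g, Pow(g, 2))))) = Add(8, Mul(Rational(-1, 6), Pow(Add(-5, g), -1), Add(g, Pow(g, 2)))))
Pow(Add(Function('A')(-4), 10), 2) = Pow(Add(Mul(Rational(1, 6), Pow(Add(-5, -4), -1), Add(-240, Mul(-1, Pow(-4, 2)), Mul(47, -4))), 10), 2) = Pow(Add(Mul(Rational(1, 6), Pow(-9, -1), Add(-240, Mul(-1, 16), -188)), 10), 2) = Pow(Add(Mul(Rational(1, 6), Rational(-1, 9), Add(-240, -16, -188)), 10), 2) = Pow(Add(Mul(Rational(1, 6), Rational(-1, 9), -444), 10), 2) = Pow(Add(Rational(74, 9), 10), 2) = Pow(Rational(164, 9), 2) = Rational(26896, 81)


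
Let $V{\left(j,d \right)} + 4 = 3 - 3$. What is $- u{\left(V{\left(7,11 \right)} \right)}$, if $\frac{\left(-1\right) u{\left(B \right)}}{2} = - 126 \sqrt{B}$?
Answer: $- 504 i \approx - 504.0 i$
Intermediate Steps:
$V{\left(j,d \right)} = -4$ ($V{\left(j,d \right)} = -4 + \left(3 - 3\right) = -4 + 0 = -4$)
$u{\left(B \right)} = 252 \sqrt{B}$ ($u{\left(B \right)} = - 2 \left(- 126 \sqrt{B}\right) = 252 \sqrt{B}$)
$- u{\left(V{\left(7,11 \right)} \right)} = - 252 \sqrt{-4} = - 252 \cdot 2 i = - 504 i$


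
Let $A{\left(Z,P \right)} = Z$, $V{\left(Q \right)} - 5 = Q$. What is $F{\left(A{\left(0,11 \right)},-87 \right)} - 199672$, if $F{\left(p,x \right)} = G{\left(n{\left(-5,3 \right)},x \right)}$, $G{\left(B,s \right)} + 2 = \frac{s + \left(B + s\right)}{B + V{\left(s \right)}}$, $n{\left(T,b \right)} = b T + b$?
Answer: $- \frac{9384585}{47} \approx -1.9967 \cdot 10^{5}$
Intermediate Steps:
$V{\left(Q \right)} = 5 + Q$
$n{\left(T,b \right)} = b + T b$ ($n{\left(T,b \right)} = T b + b = b + T b$)
$G{\left(B,s \right)} = -2 + \frac{B + 2 s}{5 + B + s}$ ($G{\left(B,s \right)} = -2 + \frac{s + \left(B + s\right)}{B + \left(5 + s\right)} = -2 + \frac{B + 2 s}{5 + B + s}$)
$F{\left(p,x \right)} = \frac{2}{-7 + x}$ ($F{\left(p,x \right)} = \frac{-10 - 3 \left(1 - 5\right)}{5 + 3 \left(1 - 5\right) + x} = \frac{-10 - 3 \left(-4\right)}{5 + 3 \left(-4\right) + x} = \frac{-10 - -12}{5 - 12 + x} = \frac{-10 + 12}{-7 + x} = \frac{1}{-7 + x} 2 = \frac{2}{-7 + x}$)
$F{\left(A{\left(0,11 \right)},-87 \right)} - 199672 = \frac{2}{-7 - 87} - 199672 = \frac{2}{-94} - 199672 = 2 \left(- \frac{1}{94}\right) - 199672 = - \frac{1}{47} - 199672 = - \frac{9384585}{47}$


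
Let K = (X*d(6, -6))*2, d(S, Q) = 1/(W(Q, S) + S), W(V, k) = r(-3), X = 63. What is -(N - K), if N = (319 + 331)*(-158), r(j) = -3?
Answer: 102742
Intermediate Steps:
W(V, k) = -3
d(S, Q) = 1/(-3 + S)
K = 42 (K = (63/(-3 + 6))*2 = (63/3)*2 = (63*(⅓))*2 = 21*2 = 42)
N = -102700 (N = 650*(-158) = -102700)
-(N - K) = -(-102700 - 1*42) = -(-102700 - 42) = -1*(-102742) = 102742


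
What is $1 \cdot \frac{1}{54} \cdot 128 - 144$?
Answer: $- \frac{3824}{27} \approx -141.63$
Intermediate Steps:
$1 \cdot \frac{1}{54} \cdot 128 - 144 = \frac{1}{54} \cdot 128 - 144 = \frac{64}{27} - 144 = - \frac{3824}{27}$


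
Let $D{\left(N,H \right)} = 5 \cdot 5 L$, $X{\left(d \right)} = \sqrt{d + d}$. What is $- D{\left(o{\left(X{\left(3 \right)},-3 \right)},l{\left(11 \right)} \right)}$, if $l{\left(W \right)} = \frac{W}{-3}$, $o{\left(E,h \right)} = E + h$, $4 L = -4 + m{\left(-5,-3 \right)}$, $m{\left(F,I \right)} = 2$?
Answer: $\frac{25}{2} \approx 12.5$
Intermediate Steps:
$X{\left(d \right)} = \sqrt{2} \sqrt{d}$ ($X{\left(d \right)} = \sqrt{2 d} = \sqrt{2} \sqrt{d}$)
$L = - \frac{1}{2}$ ($L = \frac{-4 + 2}{4} = \frac{1}{4} \left(-2\right) = - \frac{1}{2} \approx -0.5$)
$l{\left(W \right)} = - \frac{W}{3}$ ($l{\left(W \right)} = W \left(- \frac{1}{3}\right) = - \frac{W}{3}$)
$D{\left(N,H \right)} = - \frac{25}{2}$ ($D{\left(N,H \right)} = 5 \cdot 5 \left(- \frac{1}{2}\right) = 25 \left(- \frac{1}{2}\right) = - \frac{25}{2}$)
$- D{\left(o{\left(X{\left(3 \right)},-3 \right)},l{\left(11 \right)} \right)} = \left(-1\right) \left(- \frac{25}{2}\right) = \frac{25}{2}$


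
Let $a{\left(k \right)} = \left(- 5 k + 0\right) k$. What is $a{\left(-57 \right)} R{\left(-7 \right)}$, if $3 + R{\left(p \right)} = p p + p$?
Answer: $-633555$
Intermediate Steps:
$a{\left(k \right)} = - 5 k^{2}$ ($a{\left(k \right)} = - 5 k k = - 5 k^{2}$)
$R{\left(p \right)} = -3 + p + p^{2}$ ($R{\left(p \right)} = -3 + \left(p p + p\right) = -3 + \left(p^{2} + p\right) = -3 + \left(p + p^{2}\right) = -3 + p + p^{2}$)
$a{\left(-57 \right)} R{\left(-7 \right)} = - 5 \left(-57\right)^{2} \left(-3 - 7 + \left(-7\right)^{2}\right) = \left(-5\right) 3249 \left(-3 - 7 + 49\right) = \left(-16245\right) 39 = -633555$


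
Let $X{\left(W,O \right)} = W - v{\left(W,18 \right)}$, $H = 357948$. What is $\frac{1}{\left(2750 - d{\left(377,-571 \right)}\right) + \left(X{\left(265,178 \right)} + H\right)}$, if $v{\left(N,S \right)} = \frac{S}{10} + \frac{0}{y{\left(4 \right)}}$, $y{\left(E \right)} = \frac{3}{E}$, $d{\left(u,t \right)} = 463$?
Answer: $\frac{5}{1802491} \approx 2.7739 \cdot 10^{-6}$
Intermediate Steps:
$v{\left(N,S \right)} = \frac{S}{10}$ ($v{\left(N,S \right)} = \frac{S}{10} + \frac{0}{3 \cdot \frac{1}{4}} = S \frac{1}{10} + \frac{0}{3 \cdot \frac{1}{4}} = \frac{S}{10} + \frac{0}{\frac{3}{4}} = \frac{S}{10} + 0 \cdot \frac{4}{3} = \frac{S}{10} + 0 = \frac{S}{10}$)
$X{\left(W,O \right)} = - \frac{9}{5} + W$ ($X{\left(W,O \right)} = W - \frac{1}{10} \cdot 18 = W - \frac{9}{5} = - \frac{9}{5} + W$)
$\frac{1}{\left(2750 - d{\left(377,-571 \right)}\right) + \left(X{\left(265,178 \right)} + H\right)} = \frac{1}{\left(2750 - 463\right) + \left(\left(- \frac{9}{5} + 265\right) + 357948\right)} = \frac{1}{\left(2750 - 463\right) + \left(\frac{1316}{5} + 357948\right)} = \frac{1}{2287 + \frac{1791056}{5}} = \frac{1}{\frac{1802491}{5}} = \frac{5}{1802491}$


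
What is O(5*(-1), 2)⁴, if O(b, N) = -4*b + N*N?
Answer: 331776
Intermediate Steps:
O(b, N) = N² - 4*b (O(b, N) = -4*b + N² = N² - 4*b)
O(5*(-1), 2)⁴ = (2² - 20*(-1))⁴ = (4 - 4*(-5))⁴ = (4 + 20)⁴ = 24⁴ = 331776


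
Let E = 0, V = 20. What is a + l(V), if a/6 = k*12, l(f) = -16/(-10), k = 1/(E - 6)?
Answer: -52/5 ≈ -10.400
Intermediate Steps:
k = -⅙ (k = 1/(0 - 6) = 1/(-6) = -⅙ ≈ -0.16667)
l(f) = 8/5 (l(f) = -16*(-⅒) = 8/5)
a = -12 (a = 6*(-⅙*12) = 6*(-2) = -12)
a + l(V) = -12 + 8/5 = -52/5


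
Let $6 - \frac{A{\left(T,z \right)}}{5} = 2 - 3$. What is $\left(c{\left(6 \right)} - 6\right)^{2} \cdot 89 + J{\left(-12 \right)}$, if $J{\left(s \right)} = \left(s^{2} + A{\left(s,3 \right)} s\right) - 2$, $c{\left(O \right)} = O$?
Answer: $-278$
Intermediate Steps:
$A{\left(T,z \right)} = 35$ ($A{\left(T,z \right)} = 30 - 5 \left(2 - 3\right) = 30 - -5 = 30 + 5 = 35$)
$J{\left(s \right)} = -2 + s^{2} + 35 s$ ($J{\left(s \right)} = \left(s^{2} + 35 s\right) - 2 = -2 + s^{2} + 35 s$)
$\left(c{\left(6 \right)} - 6\right)^{2} \cdot 89 + J{\left(-12 \right)} = \left(6 - 6\right)^{2} \cdot 89 + \left(-2 + \left(-12\right)^{2} + 35 \left(-12\right)\right) = 0^{2} \cdot 89 - 278 = 0 \cdot 89 - 278 = 0 - 278 = -278$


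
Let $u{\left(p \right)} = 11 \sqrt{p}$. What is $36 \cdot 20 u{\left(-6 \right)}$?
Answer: $7920 i \sqrt{6} \approx 19400.0 i$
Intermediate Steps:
$36 \cdot 20 u{\left(-6 \right)} = 36 \cdot 20 \cdot 11 \sqrt{-6} = 720 \cdot 11 i \sqrt{6} = 7920 i \sqrt{6}$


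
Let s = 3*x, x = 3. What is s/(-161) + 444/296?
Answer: 465/322 ≈ 1.4441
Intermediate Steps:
s = 9 (s = 3*3 = 9)
s/(-161) + 444/296 = 9/(-161) + 444/296 = 9*(-1/161) + 444*(1/296) = -9/161 + 3/2 = 465/322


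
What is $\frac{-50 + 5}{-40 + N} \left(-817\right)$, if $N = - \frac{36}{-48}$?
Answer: $- \frac{147060}{157} \approx -936.69$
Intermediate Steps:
$N = \frac{3}{4}$ ($N = \left(-36\right) \left(- \frac{1}{48}\right) = \frac{3}{4} \approx 0.75$)
$\frac{-50 + 5}{-40 + N} \left(-817\right) = \frac{-50 + 5}{-40 + \frac{3}{4}} \left(-817\right) = - \frac{45}{- \frac{157}{4}} \left(-817\right) = \left(-45\right) \left(- \frac{4}{157}\right) \left(-817\right) = \frac{180}{157} \left(-817\right) = - \frac{147060}{157}$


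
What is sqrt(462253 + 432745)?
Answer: sqrt(894998) ≈ 946.04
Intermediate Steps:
sqrt(462253 + 432745) = sqrt(894998)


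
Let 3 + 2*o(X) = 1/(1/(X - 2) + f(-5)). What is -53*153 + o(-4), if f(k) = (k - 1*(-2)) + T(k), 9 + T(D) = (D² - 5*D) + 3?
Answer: -3974139/490 ≈ -8110.5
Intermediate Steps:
T(D) = -6 + D² - 5*D (T(D) = -9 + ((D² - 5*D) + 3) = -9 + (3 + D² - 5*D) = -6 + D² - 5*D)
f(k) = -4 + k² - 4*k (f(k) = (k - 1*(-2)) + (-6 + k² - 5*k) = (k + 2) + (-6 + k² - 5*k) = (2 + k) + (-6 + k² - 5*k) = -4 + k² - 4*k)
o(X) = -3/2 + 1/(2*(41 + 1/(-2 + X))) (o(X) = -3/2 + 1/(2*(1/(X - 2) + (-4 + (-5)² - 4*(-5)))) = -3/2 + 1/(2*(1/(-2 + X) + (-4 + 25 + 20))) = -3/2 + 1/(2*(1/(-2 + X) + 41)) = -3/2 + 1/(2*(41 + 1/(-2 + X))))
-53*153 + o(-4) = -53*153 + (241 - 122*(-4))/(2*(-81 + 41*(-4))) = -8109 + (241 + 488)/(2*(-81 - 164)) = -8109 + (½)*729/(-245) = -8109 + (½)*(-1/245)*729 = -8109 - 729/490 = -3974139/490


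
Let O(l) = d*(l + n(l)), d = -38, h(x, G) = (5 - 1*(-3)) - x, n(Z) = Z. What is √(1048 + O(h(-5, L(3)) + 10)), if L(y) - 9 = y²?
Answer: 10*I*√7 ≈ 26.458*I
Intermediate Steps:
L(y) = 9 + y²
h(x, G) = 8 - x (h(x, G) = (5 + 3) - x = 8 - x)
O(l) = -76*l (O(l) = -38*(l + l) = -76*l)
√(1048 + O(h(-5, L(3)) + 10)) = √(1048 - 76*((8 - 1*(-5)) + 10)) = √(1048 - 76*((8 + 5) + 10)) = √(1048 - 76*(13 + 10)) = √(1048 - 76*23) = √(1048 - 1748) = √(-700) = 10*I*√7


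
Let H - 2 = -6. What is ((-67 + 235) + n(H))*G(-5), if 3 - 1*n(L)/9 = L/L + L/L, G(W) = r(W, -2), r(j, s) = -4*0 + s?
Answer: -354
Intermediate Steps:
H = -4 (H = 2 - 6 = -4)
r(j, s) = s (r(j, s) = 0 + s = s)
G(W) = -2
n(L) = 9 (n(L) = 27 - 9*(L/L + L/L) = 27 - 9*(1 + 1) = 27 - 9*2 = 27 - 18 = 9)
((-67 + 235) + n(H))*G(-5) = ((-67 + 235) + 9)*(-2) = (168 + 9)*(-2) = 177*(-2) = -354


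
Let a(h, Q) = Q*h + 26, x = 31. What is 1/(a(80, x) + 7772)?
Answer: 1/10278 ≈ 9.7295e-5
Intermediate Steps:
a(h, Q) = 26 + Q*h
1/(a(80, x) + 7772) = 1/((26 + 31*80) + 7772) = 1/((26 + 2480) + 7772) = 1/(2506 + 7772) = 1/10278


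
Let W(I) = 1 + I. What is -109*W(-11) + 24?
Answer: 1114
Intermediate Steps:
-109*W(-11) + 24 = -109*(1 - 11) + 24 = -109*(-10) + 24 = 1090 + 24 = 1114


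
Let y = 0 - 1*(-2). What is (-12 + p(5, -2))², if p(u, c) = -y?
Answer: 196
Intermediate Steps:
y = 2 (y = 0 + 2 = 2)
p(u, c) = -2 (p(u, c) = -1*2 = -2)
(-12 + p(5, -2))² = (-12 - 2)² = (-14)² = 196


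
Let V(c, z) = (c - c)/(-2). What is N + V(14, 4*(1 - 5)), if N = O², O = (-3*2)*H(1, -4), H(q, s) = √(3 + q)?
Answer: 144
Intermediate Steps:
O = -12 (O = (-3*2)*√(3 + 1) = -6*√4 = -6*2 = -12)
N = 144 (N = (-12)² = 144)
V(c, z) = 0 (V(c, z) = 0*(-½) = 0)
N + V(14, 4*(1 - 5)) = 144 + 0 = 144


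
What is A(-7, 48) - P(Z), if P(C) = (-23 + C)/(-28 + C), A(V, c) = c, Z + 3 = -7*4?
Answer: 2778/59 ≈ 47.085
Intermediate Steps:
Z = -31 (Z = -3 - 7*4 = -3 - 28 = -31)
P(C) = (-23 + C)/(-28 + C)
A(-7, 48) - P(Z) = 48 - (-23 - 31)/(-28 - 31) = 48 - (-54)/(-59) = 48 - (-1)*(-54)/59 = 48 - 1*54/59 = 48 - 54/59 = 2778/59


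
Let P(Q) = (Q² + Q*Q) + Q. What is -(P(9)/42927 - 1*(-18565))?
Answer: -265646642/14309 ≈ -18565.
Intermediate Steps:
P(Q) = Q + 2*Q² (P(Q) = (Q² + Q²) + Q = 2*Q² + Q = Q + 2*Q²)
-(P(9)/42927 - 1*(-18565)) = -((9*(1 + 2*9))/42927 - 1*(-18565)) = -((9*(1 + 18))*(1/42927) + 18565) = -((9*19)*(1/42927) + 18565) = -(171*(1/42927) + 18565) = -(57/14309 + 18565) = -1*265646642/14309 = -265646642/14309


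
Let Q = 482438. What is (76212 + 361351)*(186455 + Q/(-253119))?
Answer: 20650707333017041/253119 ≈ 8.1585e+10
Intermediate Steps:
(76212 + 361351)*(186455 + Q/(-253119)) = (76212 + 361351)*(186455 + 482438/(-253119)) = 437563*(186455 + 482438*(-1/253119)) = 437563*(186455 - 482438/253119) = 437563*(47194820707/253119) = 20650707333017041/253119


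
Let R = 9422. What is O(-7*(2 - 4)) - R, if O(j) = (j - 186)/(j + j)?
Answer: -65997/7 ≈ -9428.1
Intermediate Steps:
O(j) = (-186 + j)/(2*j) (O(j) = (-186 + j)/((2*j)) = (-186 + j)*(1/(2*j)) = (-186 + j)/(2*j))
O(-7*(2 - 4)) - R = (-186 - 7*(2 - 4))/(2*((-7*(2 - 4)))) - 1*9422 = (-186 - 7*(-2))/(2*((-7*(-2)))) - 9422 = (½)*(-186 + 14)/14 - 9422 = (½)*(1/14)*(-172) - 9422 = -43/7 - 9422 = -65997/7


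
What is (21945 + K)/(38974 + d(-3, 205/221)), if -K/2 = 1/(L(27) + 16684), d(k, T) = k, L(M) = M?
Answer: 366722893/651244381 ≈ 0.56311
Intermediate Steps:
K = -2/16711 (K = -2/(27 + 16684) = -2/16711 ≈ -0.00011968)
(21945 + K)/(38974 + d(-3, 205/221)) = (21945 - 2/16711)/(38974 - 3) = (366722893/16711)/38971 = (366722893/16711)*(1/38971) = 366722893/651244381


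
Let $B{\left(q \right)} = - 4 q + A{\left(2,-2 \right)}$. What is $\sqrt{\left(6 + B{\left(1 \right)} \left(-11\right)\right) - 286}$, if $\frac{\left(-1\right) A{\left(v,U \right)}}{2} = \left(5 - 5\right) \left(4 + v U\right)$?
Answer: $2 i \sqrt{59} \approx 15.362 i$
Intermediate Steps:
$A{\left(v,U \right)} = 0$ ($A{\left(v,U \right)} = - 2 \left(5 - 5\right) \left(4 + v U\right) = - 2 \cdot 0 \left(4 + U v\right) = \left(-2\right) 0 = 0$)
$B{\left(q \right)} = - 4 q$ ($B{\left(q \right)} = - 4 q + 0 = - 4 q$)
$\sqrt{\left(6 + B{\left(1 \right)} \left(-11\right)\right) - 286} = \sqrt{\left(6 + \left(-4\right) 1 \left(-11\right)\right) - 286} = \sqrt{\left(6 - -44\right) - 286} = \sqrt{\left(6 + 44\right) - 286} = \sqrt{50 - 286} = \sqrt{-236} = 2 i \sqrt{59}$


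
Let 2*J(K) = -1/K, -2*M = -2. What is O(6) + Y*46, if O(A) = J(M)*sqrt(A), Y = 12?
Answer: 552 - sqrt(6)/2 ≈ 550.78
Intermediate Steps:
M = 1 (M = -1/2*(-2) = 1)
J(K) = -1/(2*K) (J(K) = (-1/K)/2 = -1/(2*K))
O(A) = -sqrt(A)/2 (O(A) = (-1/2/1)*sqrt(A) = (-1/2*1)*sqrt(A) = -sqrt(A)/2)
O(6) + Y*46 = -sqrt(6)/2 + 12*46 = -sqrt(6)/2 + 552 = 552 - sqrt(6)/2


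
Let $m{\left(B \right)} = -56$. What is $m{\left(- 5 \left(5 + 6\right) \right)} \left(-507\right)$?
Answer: $28392$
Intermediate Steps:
$m{\left(- 5 \left(5 + 6\right) \right)} \left(-507\right) = \left(-56\right) \left(-507\right) = 28392$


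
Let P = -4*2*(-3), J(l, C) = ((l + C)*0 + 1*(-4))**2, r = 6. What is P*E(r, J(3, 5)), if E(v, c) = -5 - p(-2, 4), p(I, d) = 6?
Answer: -264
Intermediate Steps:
J(l, C) = 16 (J(l, C) = ((C + l)*0 - 4)**2 = (0 - 4)**2 = (-4)**2 = 16)
P = 24 (P = -8*(-3) = 24)
E(v, c) = -11 (E(v, c) = -5 - 1*6 = -5 - 6 = -11)
P*E(r, J(3, 5)) = 24*(-11) = -264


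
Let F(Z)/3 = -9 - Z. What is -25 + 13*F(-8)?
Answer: -64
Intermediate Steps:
F(Z) = -27 - 3*Z (F(Z) = 3*(-9 - Z) = -27 - 3*Z)
-25 + 13*F(-8) = -25 + 13*(-27 - 3*(-8)) = -25 + 13*(-27 + 24) = -25 + 13*(-3) = -25 - 39 = -64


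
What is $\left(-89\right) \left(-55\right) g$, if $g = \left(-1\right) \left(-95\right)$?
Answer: $465025$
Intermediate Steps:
$g = 95$
$\left(-89\right) \left(-55\right) g = \left(-89\right) \left(-55\right) 95 = 4895 \cdot 95 = 465025$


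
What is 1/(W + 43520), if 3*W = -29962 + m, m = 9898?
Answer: 1/36832 ≈ 2.7150e-5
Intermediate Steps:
W = -6688 (W = (-29962 + 9898)/3 = (1/3)*(-20064) = -6688)
1/(W + 43520) = 1/(-6688 + 43520) = 1/36832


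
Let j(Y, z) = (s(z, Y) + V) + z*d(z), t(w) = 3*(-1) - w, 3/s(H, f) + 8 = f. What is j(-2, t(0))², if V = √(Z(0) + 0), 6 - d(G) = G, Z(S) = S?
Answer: 74529/100 ≈ 745.29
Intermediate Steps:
s(H, f) = 3/(-8 + f)
d(G) = 6 - G
V = 0 (V = √(0 + 0) = √0 = 0)
t(w) = -3 - w
j(Y, z) = 3/(-8 + Y) + z*(6 - z) (j(Y, z) = (3/(-8 + Y) + 0) + z*(6 - z) = 3/(-8 + Y) + z*(6 - z))
j(-2, t(0))² = ((3 - (-3 - 1*0)*(-8 - 2)*(-6 + (-3 - 1*0)))/(-8 - 2))² = ((3 - 1*(-3 + 0)*(-10)*(-6 + (-3 + 0)))/(-10))² = (-(3 - 1*(-3)*(-10)*(-6 - 3))/10)² = (-(3 - 1*(-3)*(-10)*(-9))/10)² = (-(3 + 270)/10)² = (-⅒*273)² = (-273/10)² = 74529/100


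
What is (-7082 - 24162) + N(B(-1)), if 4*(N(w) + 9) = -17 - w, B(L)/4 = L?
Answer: -125025/4 ≈ -31256.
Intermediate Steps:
B(L) = 4*L
N(w) = -53/4 - w/4 (N(w) = -9 + (-17 - w)/4 = -9 + (-17/4 - w/4) = -53/4 - w/4)
(-7082 - 24162) + N(B(-1)) = (-7082 - 24162) + (-53/4 - (-1)) = -31244 + (-53/4 - ¼*(-4)) = -31244 + (-53/4 + 1) = -31244 - 49/4 = -125025/4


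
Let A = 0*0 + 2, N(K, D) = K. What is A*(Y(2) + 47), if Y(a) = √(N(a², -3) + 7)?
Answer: 94 + 2*√11 ≈ 100.63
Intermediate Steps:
Y(a) = √(7 + a²) (Y(a) = √(a² + 7) = √(7 + a²))
A = 2 (A = 0 + 2 = 2)
A*(Y(2) + 47) = 2*(√(7 + 2²) + 47) = 2*(√(7 + 4) + 47) = 2*(√11 + 47) = 2*(47 + √11) = 94 + 2*√11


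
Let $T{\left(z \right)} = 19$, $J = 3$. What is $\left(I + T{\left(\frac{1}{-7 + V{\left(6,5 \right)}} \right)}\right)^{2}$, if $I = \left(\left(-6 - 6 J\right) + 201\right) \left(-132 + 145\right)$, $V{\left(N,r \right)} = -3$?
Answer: $5382400$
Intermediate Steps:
$I = 2301$ ($I = \left(\left(-6 - 18\right) + 201\right) \left(-132 + 145\right) = \left(\left(-6 - 18\right) + 201\right) 13 = \left(-24 + 201\right) 13 = 177 \cdot 13 = 2301$)
$\left(I + T{\left(\frac{1}{-7 + V{\left(6,5 \right)}} \right)}\right)^{2} = \left(2301 + 19\right)^{2} = 2320^{2} = 5382400$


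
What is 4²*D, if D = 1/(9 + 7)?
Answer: 1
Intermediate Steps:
D = 1/16 ≈ 0.062500
4²*D = 4²*(1/16) = 16*(1/16) = 1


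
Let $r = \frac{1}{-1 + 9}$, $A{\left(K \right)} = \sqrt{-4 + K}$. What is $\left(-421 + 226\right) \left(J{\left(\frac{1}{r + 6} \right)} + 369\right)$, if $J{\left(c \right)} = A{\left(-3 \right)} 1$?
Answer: $-71955 - 195 i \sqrt{7} \approx -71955.0 - 515.92 i$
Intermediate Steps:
$r = \frac{1}{8} \approx 0.125$
$J{\left(c \right)} = i \sqrt{7}$ ($J{\left(c \right)} = \sqrt{-4 - 3} \cdot 1 = \sqrt{-7} \cdot 1 = i \sqrt{7} \cdot 1 = i \sqrt{7}$)
$\left(-421 + 226\right) \left(J{\left(\frac{1}{r + 6} \right)} + 369\right) = \left(-421 + 226\right) \left(i \sqrt{7} + 369\right) = - 195 \left(369 + i \sqrt{7}\right) = -71955 - 195 i \sqrt{7}$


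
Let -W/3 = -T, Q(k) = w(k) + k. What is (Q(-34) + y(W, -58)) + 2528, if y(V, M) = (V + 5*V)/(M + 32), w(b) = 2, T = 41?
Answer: 32079/13 ≈ 2467.6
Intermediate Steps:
Q(k) = 2 + k
W = 123 (W = -(-3)*41 = -3*(-41) = 123)
y(V, M) = 6*V/(32 + M) (y(V, M) = (6*V)/(32 + M) = 6*V/(32 + M))
(Q(-34) + y(W, -58)) + 2528 = ((2 - 34) + 6*123/(32 - 58)) + 2528 = (-32 + 6*123/(-26)) + 2528 = (-32 + 6*123*(-1/26)) + 2528 = (-32 - 369/13) + 2528 = -785/13 + 2528 = 32079/13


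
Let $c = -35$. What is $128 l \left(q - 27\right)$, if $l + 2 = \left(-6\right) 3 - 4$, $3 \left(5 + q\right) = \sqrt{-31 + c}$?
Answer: $98304 - 1024 i \sqrt{66} \approx 98304.0 - 8319.0 i$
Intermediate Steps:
$q = -5 + \frac{i \sqrt{66}}{3}$ ($q = -5 + \frac{\sqrt{-31 - 35}}{3} = -5 + \frac{\sqrt{-66}}{3} = -5 + \frac{i \sqrt{66}}{3} \approx -5.0 + 2.708 i$)
$l = -24$ ($l = -2 - 22 = -24$)
$128 l \left(q - 27\right) = 128 \left(-24\right) \left(\left(-5 + \frac{i \sqrt{66}}{3}\right) - 27\right) = - 3072 \left(\left(-5 + \frac{i \sqrt{66}}{3}\right) - 27\right) = - 3072 \left(-32 + \frac{i \sqrt{66}}{3}\right) = 98304 - 1024 i \sqrt{66}$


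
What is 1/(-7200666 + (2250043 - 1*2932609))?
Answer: -1/7883232 ≈ -1.2685e-7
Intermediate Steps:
1/(-7200666 + (2250043 - 1*2932609)) = 1/(-7200666 + (2250043 - 2932609)) = 1/(-7200666 - 682566) = 1/(-7883232) = -1/7883232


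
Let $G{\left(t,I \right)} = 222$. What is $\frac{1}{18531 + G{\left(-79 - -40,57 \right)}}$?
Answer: $\frac{1}{18753} \approx 5.3325 \cdot 10^{-5}$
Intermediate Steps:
$\frac{1}{18531 + G{\left(-79 - -40,57 \right)}} = \frac{1}{18531 + 222} = \frac{1}{18753}$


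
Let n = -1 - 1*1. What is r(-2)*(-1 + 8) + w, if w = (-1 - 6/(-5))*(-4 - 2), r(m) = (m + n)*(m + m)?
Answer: 554/5 ≈ 110.80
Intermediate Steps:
n = -2 (n = -1 - 1 = -2)
r(m) = 2*m*(-2 + m) (r(m) = (m - 2)*(m + m) = (-2 + m)*(2*m) = 2*m*(-2 + m))
w = -6/5 (w = (-1 - 6*(-1)/5)*(-6) = (-1 - 1*(-6/5))*(-6) = (-1 + 6/5)*(-6) = (⅕)*(-6) = -6/5 ≈ -1.2000)
r(-2)*(-1 + 8) + w = (2*(-2)*(-2 - 2))*(-1 + 8) - 6/5 = (2*(-2)*(-4))*7 - 6/5 = 16*7 - 6/5 = 112 - 6/5 = 554/5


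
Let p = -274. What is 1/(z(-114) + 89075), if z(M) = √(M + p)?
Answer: 89075/7934356013 - 2*I*√97/7934356013 ≈ 1.1226e-5 - 2.4826e-9*I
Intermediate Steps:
z(M) = √(-274 + M) (z(M) = √(M - 274) = √(-274 + M))
1/(z(-114) + 89075) = 1/(√(-274 - 114) + 89075) = 1/(√(-388) + 89075) = 1/(2*I*√97 + 89075) = 1/(89075 + 2*I*√97)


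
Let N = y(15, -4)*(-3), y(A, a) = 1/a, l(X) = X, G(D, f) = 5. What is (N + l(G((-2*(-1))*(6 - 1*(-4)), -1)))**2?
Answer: 529/16 ≈ 33.063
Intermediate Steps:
N = 3/4 (N = -3/(-4) = -1/4*(-3) = 3/4 ≈ 0.75000)
(N + l(G((-2*(-1))*(6 - 1*(-4)), -1)))**2 = (3/4 + 5)**2 = (23/4)**2 = 529/16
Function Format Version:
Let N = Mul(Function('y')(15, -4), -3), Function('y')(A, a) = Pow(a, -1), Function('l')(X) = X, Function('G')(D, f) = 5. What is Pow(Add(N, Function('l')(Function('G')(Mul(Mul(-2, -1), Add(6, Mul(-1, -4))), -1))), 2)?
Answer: Rational(529, 16) ≈ 33.063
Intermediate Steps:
N = Rational(3, 4) (N = Mul(Pow(-4, -1), -3) = Mul(Rational(-1, 4), -3) = Rational(3, 4) ≈ 0.75000)
Pow(Add(N, Function('l')(Function('G')(Mul(Mul(-2, -1), Add(6, Mul(-1, -4))), -1))), 2) = Pow(Add(Rational(3, 4), 5), 2) = Pow(Rational(23, 4), 2) = Rational(529, 16)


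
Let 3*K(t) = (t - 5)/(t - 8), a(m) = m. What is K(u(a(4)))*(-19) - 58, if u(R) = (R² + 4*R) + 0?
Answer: -521/8 ≈ -65.125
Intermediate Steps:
u(R) = R² + 4*R
K(t) = (-5 + t)/(3*(-8 + t)) (K(t) = ((t - 5)/(t - 8))/3 = ((-5 + t)/(-8 + t))/3 = (-5 + t)/(3*(-8 + t)))
K(u(a(4)))*(-19) - 58 = ((-5 + 4*(4 + 4))/(3*(-8 + 4*(4 + 4))))*(-19) - 58 = ((-5 + 4*8)/(3*(-8 + 4*8)))*(-19) - 58 = ((-5 + 32)/(3*(-8 + 32)))*(-19) - 58 = ((⅓)*27/24)*(-19) - 58 = ((⅓)*(1/24)*27)*(-19) - 58 = (3/8)*(-19) - 58 = -57/8 - 58 = -521/8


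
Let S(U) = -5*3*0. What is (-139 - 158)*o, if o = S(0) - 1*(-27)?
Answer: -8019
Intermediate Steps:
S(U) = 0 (S(U) = -15*0 = 0)
o = 27 (o = 0 - 1*(-27) = 0 + 27 = 27)
(-139 - 158)*o = (-139 - 158)*27 = -297*27 = -8019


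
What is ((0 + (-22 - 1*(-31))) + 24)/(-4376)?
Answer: -33/4376 ≈ -0.0075411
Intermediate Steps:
((0 + (-22 - 1*(-31))) + 24)/(-4376) = -((0 + (-22 + 31)) + 24)/4376 = -((0 + 9) + 24)/4376 = -(9 + 24)/4376 = -1/4376*33 = -33/4376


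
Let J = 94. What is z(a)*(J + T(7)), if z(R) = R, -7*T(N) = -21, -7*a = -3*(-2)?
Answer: -582/7 ≈ -83.143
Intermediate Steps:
a = -6/7 (a = -(-3)*(-2)/7 = -⅐*6 = -6/7 ≈ -0.85714)
T(N) = 3 (T(N) = -⅐*(-21) = 3)
z(a)*(J + T(7)) = -6*(94 + 3)/7 = -6/7*97 = -582/7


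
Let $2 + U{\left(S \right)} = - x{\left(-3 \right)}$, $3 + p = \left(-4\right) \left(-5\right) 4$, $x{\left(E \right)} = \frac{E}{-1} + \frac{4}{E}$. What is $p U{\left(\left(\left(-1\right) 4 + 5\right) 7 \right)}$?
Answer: $- \frac{847}{3} \approx -282.33$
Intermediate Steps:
$x{\left(E \right)} = - E + \frac{4}{E}$ ($x{\left(E \right)} = E \left(-1\right) + \frac{4}{E} = - E + \frac{4}{E}$)
$p = 77$ ($p = -3 + \left(-4\right) \left(-5\right) 4 = -3 + 20 \cdot 4 = -3 + 80 = 77$)
$U{\left(S \right)} = - \frac{11}{3}$ ($U{\left(S \right)} = -2 - \left(\left(-1\right) \left(-3\right) + \frac{4}{-3}\right) = -2 - \left(3 + 4 \left(- \frac{1}{3}\right)\right) = -2 - \left(3 - \frac{4}{3}\right) = -2 - \frac{5}{3} = - \frac{11}{3}$)
$p U{\left(\left(\left(-1\right) 4 + 5\right) 7 \right)} = 77 \left(- \frac{11}{3}\right) = - \frac{847}{3}$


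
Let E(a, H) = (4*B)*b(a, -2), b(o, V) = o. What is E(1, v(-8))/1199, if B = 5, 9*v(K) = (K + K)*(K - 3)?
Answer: 20/1199 ≈ 0.016681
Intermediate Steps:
v(K) = 2*K*(-3 + K)/9 (v(K) = ((K + K)*(K - 3))/9 = ((2*K)*(-3 + K))/9 = (2*K*(-3 + K))/9 = 2*K*(-3 + K)/9)
E(a, H) = 20*a (E(a, H) = (4*5)*a = 20*a)
E(1, v(-8))/1199 = (20*1)/1199 = 20*(1/1199) = 20/1199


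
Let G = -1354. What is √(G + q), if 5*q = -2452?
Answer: I*√46110/5 ≈ 42.946*I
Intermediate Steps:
q = -2452/5 (q = (⅕)*(-2452) = -2452/5 ≈ -490.40)
√(G + q) = √(-1354 - 2452/5) = √(-9222/5) = I*√46110/5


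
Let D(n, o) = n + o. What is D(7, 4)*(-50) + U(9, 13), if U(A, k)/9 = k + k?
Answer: -316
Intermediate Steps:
U(A, k) = 18*k (U(A, k) = 9*(k + k) = 9*(2*k) = 18*k)
D(7, 4)*(-50) + U(9, 13) = (7 + 4)*(-50) + 18*13 = 11*(-50) + 234 = -550 + 234 = -316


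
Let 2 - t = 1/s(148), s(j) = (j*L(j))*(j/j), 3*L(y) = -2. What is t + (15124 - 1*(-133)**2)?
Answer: -758645/296 ≈ -2563.0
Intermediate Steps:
L(y) = -2/3 (L(y) = (1/3)*(-2) = -2/3)
s(j) = -2*j/3 (s(j) = (j*(-2/3))*(j/j) = -2*j/3*1 = -2*j/3)
t = 595/296 (t = 2 - 1/((-2/3*148)) = 2 - 1/(-296/3) = 2 - 1*(-3/296) = 2 + 3/296 = 595/296 ≈ 2.0101)
t + (15124 - 1*(-133)**2) = 595/296 + (15124 - 1*(-133)**2) = 595/296 + (15124 - 1*17689) = 595/296 + (15124 - 17689) = 595/296 - 2565 = -758645/296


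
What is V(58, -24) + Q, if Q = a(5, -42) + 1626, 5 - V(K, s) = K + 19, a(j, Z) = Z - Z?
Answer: 1554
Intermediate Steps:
a(j, Z) = 0
V(K, s) = -14 - K (V(K, s) = 5 - (K + 19) = 5 - (19 + K) = 5 + (-19 - K) = -14 - K)
Q = 1626 (Q = 0 + 1626 = 1626)
V(58, -24) + Q = (-14 - 1*58) + 1626 = (-14 - 58) + 1626 = -72 + 1626 = 1554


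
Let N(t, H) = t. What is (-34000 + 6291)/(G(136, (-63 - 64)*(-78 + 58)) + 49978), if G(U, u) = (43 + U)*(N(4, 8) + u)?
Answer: -27709/505354 ≈ -0.054831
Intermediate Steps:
G(U, u) = (4 + u)*(43 + U) (G(U, u) = (43 + U)*(4 + u) = (4 + u)*(43 + U))
(-34000 + 6291)/(G(136, (-63 - 64)*(-78 + 58)) + 49978) = (-34000 + 6291)/((172 + 4*136 + 43*((-63 - 64)*(-78 + 58)) + 136*((-63 - 64)*(-78 + 58))) + 49978) = -27709/((172 + 544 + 43*(-127*(-20)) + 136*(-127*(-20))) + 49978) = -27709/((172 + 544 + 43*2540 + 136*2540) + 49978) = -27709/((172 + 544 + 109220 + 345440) + 49978) = -27709/(455376 + 49978) = -27709/505354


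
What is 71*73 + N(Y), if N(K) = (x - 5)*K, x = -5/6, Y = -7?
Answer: 31343/6 ≈ 5223.8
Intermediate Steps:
x = -5/6 (x = -5*1/6 = -5/6 ≈ -0.83333)
N(K) = -35*K/6 (N(K) = (-5/6 - 5)*K = -35*K/6)
71*73 + N(Y) = 71*73 - 35/6*(-7) = 5183 + 245/6 = 31343/6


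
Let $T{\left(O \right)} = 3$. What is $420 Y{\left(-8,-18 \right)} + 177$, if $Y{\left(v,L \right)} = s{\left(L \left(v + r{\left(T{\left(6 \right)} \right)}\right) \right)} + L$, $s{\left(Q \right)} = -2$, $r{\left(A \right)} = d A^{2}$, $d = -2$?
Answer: $-8223$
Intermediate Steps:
$r{\left(A \right)} = - 2 A^{2}$
$Y{\left(v,L \right)} = -2 + L$
$420 Y{\left(-8,-18 \right)} + 177 = 420 \left(-2 - 18\right) + 177 = 420 \left(-20\right) + 177 = -8400 + 177 = -8223$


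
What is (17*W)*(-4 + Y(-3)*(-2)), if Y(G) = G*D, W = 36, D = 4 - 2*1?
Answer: 4896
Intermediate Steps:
D = 2 (D = 4 - 2 = 2)
Y(G) = 2*G (Y(G) = G*2 = 2*G)
(17*W)*(-4 + Y(-3)*(-2)) = (17*36)*(-4 + (2*(-3))*(-2)) = 612*(-4 - 6*(-2)) = 612*(-4 + 12) = 612*8 = 4896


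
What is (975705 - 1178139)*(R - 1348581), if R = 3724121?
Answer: -480890064360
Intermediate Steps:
(975705 - 1178139)*(R - 1348581) = (975705 - 1178139)*(3724121 - 1348581) = -202434*2375540 = -480890064360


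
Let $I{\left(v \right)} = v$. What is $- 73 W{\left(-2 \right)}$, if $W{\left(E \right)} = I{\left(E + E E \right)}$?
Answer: $-146$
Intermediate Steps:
$W{\left(E \right)} = E + E^{2}$ ($W{\left(E \right)} = E + E E = E + E^{2}$)
$- 73 W{\left(-2 \right)} = - 73 \left(- 2 \left(1 - 2\right)\right) = - 73 \left(\left(-2\right) \left(-1\right)\right) = \left(-73\right) 2 = -146$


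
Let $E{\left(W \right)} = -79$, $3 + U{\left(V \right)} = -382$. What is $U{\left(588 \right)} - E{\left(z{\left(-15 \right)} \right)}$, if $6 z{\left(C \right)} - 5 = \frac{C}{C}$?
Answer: $-306$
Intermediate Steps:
$z{\left(C \right)} = 1$ ($z{\left(C \right)} = \frac{5}{6} + \frac{C \frac{1}{C}}{6} = \frac{5}{6} + \frac{1}{6} \cdot 1 = \frac{5}{6} + \frac{1}{6} = 1$)
$U{\left(V \right)} = -385$ ($U{\left(V \right)} = -3 - 382 = -385$)
$U{\left(588 \right)} - E{\left(z{\left(-15 \right)} \right)} = -385 - -79 = -385 + 79 = -306$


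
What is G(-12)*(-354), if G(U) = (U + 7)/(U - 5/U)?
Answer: -21240/139 ≈ -152.81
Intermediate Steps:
G(U) = (7 + U)/(U - 5/U)
G(-12)*(-354) = -12*(7 - 12)/(-5 + (-12)²)*(-354) = -12*(-5)/(-5 + 144)*(-354) = -12*(-5)/139*(-354) = -12*1/139*(-5)*(-354) = (60/139)*(-354) = -21240/139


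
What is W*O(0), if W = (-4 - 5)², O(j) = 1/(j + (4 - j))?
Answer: 81/4 ≈ 20.250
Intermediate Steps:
O(j) = ¼ (O(j) = 1/4 = ¼)
W = 81 (W = (-9)² = 81)
W*O(0) = 81*(¼) = 81/4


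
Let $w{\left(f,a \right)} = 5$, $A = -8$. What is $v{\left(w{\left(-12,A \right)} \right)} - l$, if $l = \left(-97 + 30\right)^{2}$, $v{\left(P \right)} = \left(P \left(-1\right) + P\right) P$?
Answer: $-4489$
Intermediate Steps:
$v{\left(P \right)} = 0$ ($v{\left(P \right)} = \left(- P + P\right) P = 0 P = 0$)
$l = 4489$ ($l = \left(-67\right)^{2} = 4489$)
$v{\left(w{\left(-12,A \right)} \right)} - l = 0 - 4489 = -4489$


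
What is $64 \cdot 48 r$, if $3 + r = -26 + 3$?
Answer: $-79872$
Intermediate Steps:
$r = -26$ ($r = -3 + \left(-26 + 3\right) = -3 - 23 = -26$)
$64 \cdot 48 r = 64 \cdot 48 \left(-26\right) = 3072 \left(-26\right) = -79872$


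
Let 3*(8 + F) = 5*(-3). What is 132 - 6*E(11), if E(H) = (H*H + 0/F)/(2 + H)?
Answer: 990/13 ≈ 76.154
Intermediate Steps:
F = -13 (F = -8 + (5*(-3))/3 = -8 + (⅓)*(-15) = -8 - 5 = -13)
E(H) = H²/(2 + H) (E(H) = (H*H + 0/(-13))/(2 + H) = (H² + 0*(-1/13))/(2 + H) = (H² + 0)/(2 + H) = H²/(2 + H))
132 - 6*E(11) = 132 - 6*11²/(2 + 11) = 132 - 726/13 = 990/13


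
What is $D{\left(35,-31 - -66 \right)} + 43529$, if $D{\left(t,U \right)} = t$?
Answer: $43564$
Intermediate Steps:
$D{\left(35,-31 - -66 \right)} + 43529 = 35 + 43529 = 43564$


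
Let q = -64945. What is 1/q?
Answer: -1/64945 ≈ -1.5398e-5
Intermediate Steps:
1/q = 1/(-64945) = -1/64945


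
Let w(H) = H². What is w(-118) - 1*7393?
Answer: 6531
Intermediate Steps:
w(-118) - 1*7393 = (-118)² - 1*7393 = 13924 - 7393 = 6531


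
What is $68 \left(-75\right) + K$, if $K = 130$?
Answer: $-4970$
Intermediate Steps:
$68 \left(-75\right) + K = 68 \left(-75\right) + 130 = -5100 + 130 = -4970$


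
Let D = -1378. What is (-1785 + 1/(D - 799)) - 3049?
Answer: -10523619/2177 ≈ -4834.0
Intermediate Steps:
(-1785 + 1/(D - 799)) - 3049 = (-1785 + 1/(-1378 - 799)) - 3049 = (-1785 + 1/(-2177)) - 3049 = (-1785 - 1/2177) - 3049 = -3885946/2177 - 3049 = -10523619/2177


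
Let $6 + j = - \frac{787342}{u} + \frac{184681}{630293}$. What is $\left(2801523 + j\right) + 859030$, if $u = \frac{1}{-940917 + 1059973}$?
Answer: $- \frac{59079965120646584}{630293} \approx -9.3734 \cdot 10^{10}$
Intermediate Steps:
$u = \frac{1}{119056} \approx 8.3994 \cdot 10^{-6}$
$j = - \frac{59082272341578613}{630293}$ ($j = -6 + \left(- 787342 \frac{1}{\frac{1}{119056}} + \frac{184681}{630293}\right) = -6 + \left(\left(-787342\right) 119056 + 184681 \cdot \frac{1}{630293}\right) = -6 + \left(-93737789152 + \frac{184681}{630293}\right) = -6 - \frac{59082272337796855}{630293} = - \frac{59082272341578613}{630293} \approx -9.3738 \cdot 10^{10}$)
$\left(2801523 + j\right) + 859030 = \left(2801523 - \frac{59082272341578613}{630293}\right) + 859030 = - \frac{59080506561242374}{630293} + 859030 = - \frac{59079965120646584}{630293}$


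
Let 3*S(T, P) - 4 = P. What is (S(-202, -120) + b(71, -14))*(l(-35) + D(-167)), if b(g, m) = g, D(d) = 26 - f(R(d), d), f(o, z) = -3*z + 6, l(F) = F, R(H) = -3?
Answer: -16684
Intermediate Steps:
S(T, P) = 4/3 + P/3
f(o, z) = 6 - 3*z
D(d) = 20 + 3*d (D(d) = 26 - (6 - 3*d) = 26 + (-6 + 3*d) = 20 + 3*d)
(S(-202, -120) + b(71, -14))*(l(-35) + D(-167)) = ((4/3 + (⅓)*(-120)) + 71)*(-35 + (20 + 3*(-167))) = ((4/3 - 40) + 71)*(-35 + (20 - 501)) = (-116/3 + 71)*(-35 - 481) = (97/3)*(-516) = -16684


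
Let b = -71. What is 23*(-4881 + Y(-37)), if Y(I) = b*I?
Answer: -51842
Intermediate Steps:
Y(I) = -71*I
23*(-4881 + Y(-37)) = 23*(-4881 - 71*(-37)) = 23*(-4881 + 2627) = 23*(-2254) = -51842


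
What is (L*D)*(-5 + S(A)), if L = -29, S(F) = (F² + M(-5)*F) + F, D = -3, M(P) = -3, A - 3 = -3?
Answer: -435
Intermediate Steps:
A = 0 (A = 3 - 3 = 0)
S(F) = F² - 2*F (S(F) = (F² - 3*F) + F = F² - 2*F)
(L*D)*(-5 + S(A)) = (-29*(-3))*(-5 + 0*(-2 + 0)) = 87*(-5 + 0*(-2)) = 87*(-5 + 0) = 87*(-5) = -435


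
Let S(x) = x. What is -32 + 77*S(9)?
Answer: 661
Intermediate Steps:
-32 + 77*S(9) = -32 + 77*9 = -32 + 693 = 661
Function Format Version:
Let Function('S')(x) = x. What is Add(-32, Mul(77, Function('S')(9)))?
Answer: 661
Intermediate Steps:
Add(-32, Mul(77, Function('S')(9))) = Add(-32, Mul(77, 9)) = Add(-32, 693) = 661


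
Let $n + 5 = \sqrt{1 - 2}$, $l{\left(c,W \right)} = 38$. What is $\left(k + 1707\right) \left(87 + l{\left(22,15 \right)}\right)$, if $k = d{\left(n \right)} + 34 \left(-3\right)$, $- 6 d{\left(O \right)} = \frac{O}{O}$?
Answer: $\frac{1203625}{6} \approx 2.006 \cdot 10^{5}$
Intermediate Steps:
$n = -5 + i$ ($n = -5 + \sqrt{1 - 2} = -5 + \sqrt{-1} = -5 + i \approx -5.0 + 1.0 i$)
$d{\left(O \right)} = - \frac{1}{6}$ ($d{\left(O \right)} = - \frac{O \frac{1}{O}}{6} = \left(- \frac{1}{6}\right) 1 = - \frac{1}{6}$)
$k = - \frac{613}{6}$ ($k = - \frac{1}{6} + 34 \left(-3\right) = - \frac{1}{6} - 102 = - \frac{613}{6} \approx -102.17$)
$\left(k + 1707\right) \left(87 + l{\left(22,15 \right)}\right) = \left(- \frac{613}{6} + 1707\right) \left(87 + 38\right) = \frac{9629}{6} \cdot 125 = \frac{1203625}{6}$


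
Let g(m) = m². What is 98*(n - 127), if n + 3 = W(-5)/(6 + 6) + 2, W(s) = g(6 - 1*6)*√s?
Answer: -12544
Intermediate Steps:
W(s) = 0 (W(s) = (6 - 1*6)²*√s = (6 - 6)²*√s = 0²*√s = 0*√s = 0)
n = -1 (n = -3 + (0/(6 + 6) + 2) = -3 + (0/12 + 2) = -3 + ((1/12)*0 + 2) = -3 + (0 + 2) = -3 + 2 = -1)
98*(n - 127) = 98*(-1 - 127) = 98*(-128) = -12544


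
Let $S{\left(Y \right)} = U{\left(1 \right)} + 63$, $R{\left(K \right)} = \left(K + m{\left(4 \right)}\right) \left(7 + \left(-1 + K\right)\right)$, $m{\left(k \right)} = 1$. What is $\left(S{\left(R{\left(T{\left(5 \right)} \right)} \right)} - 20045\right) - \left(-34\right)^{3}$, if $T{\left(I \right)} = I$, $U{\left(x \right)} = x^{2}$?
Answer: $19323$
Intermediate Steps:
$R{\left(K \right)} = \left(1 + K\right) \left(6 + K\right)$ ($R{\left(K \right)} = \left(K + 1\right) \left(7 + \left(-1 + K\right)\right) = \left(1 + K\right) \left(6 + K\right)$)
$S{\left(Y \right)} = 64$ ($S{\left(Y \right)} = 1^{2} + 63 = 1 + 63 = 64$)
$\left(S{\left(R{\left(T{\left(5 \right)} \right)} \right)} - 20045\right) - \left(-34\right)^{3} = \left(64 - 20045\right) - \left(-34\right)^{3} = \left(64 - 20045\right) - -39304 = -19981 + 39304 = 19323$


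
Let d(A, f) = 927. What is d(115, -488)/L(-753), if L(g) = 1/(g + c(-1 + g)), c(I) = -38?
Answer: -733257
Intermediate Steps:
L(g) = 1/(-38 + g) (L(g) = 1/(g - 38) = 1/(-38 + g))
d(115, -488)/L(-753) = 927/(1/(-38 - 753)) = 927/(1/(-791)) = 927/(-1/791) = 927*(-791) = -733257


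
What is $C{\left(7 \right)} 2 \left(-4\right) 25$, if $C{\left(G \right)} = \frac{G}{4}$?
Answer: $-350$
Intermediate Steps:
$C{\left(G \right)} = \frac{G}{4}$ ($C{\left(G \right)} = G \frac{1}{4} = \frac{G}{4}$)
$C{\left(7 \right)} 2 \left(-4\right) 25 = \frac{1}{4} \cdot 7 \cdot 2 \left(-4\right) 25 = \frac{7}{4} \left(-8\right) 25 = \left(-14\right) 25 = -350$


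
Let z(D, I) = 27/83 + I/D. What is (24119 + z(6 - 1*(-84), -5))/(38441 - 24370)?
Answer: 36034189/21022074 ≈ 1.7141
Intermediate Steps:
z(D, I) = 27/83 + I/D (z(D, I) = 27*(1/83) + I/D = 27/83 + I/D)
(24119 + z(6 - 1*(-84), -5))/(38441 - 24370) = (24119 + (27/83 - 5/(6 - 1*(-84))))/(38441 - 24370) = (24119 + (27/83 - 5/(6 + 84)))/14071 = (24119 + (27/83 - 5/90))*(1/14071) = (24119 + (27/83 - 5*1/90))*(1/14071) = (24119 + (27/83 - 1/18))*(1/14071) = (24119 + 403/1494)*(1/14071) = (36034189/1494)*(1/14071) = 36034189/21022074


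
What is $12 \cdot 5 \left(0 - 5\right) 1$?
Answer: $-300$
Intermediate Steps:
$12 \cdot 5 \left(0 - 5\right) 1 = 12 \cdot 5 \left(-5\right) 1 = 12 \left(-25\right) 1 = \left(-300\right) 1 = -300$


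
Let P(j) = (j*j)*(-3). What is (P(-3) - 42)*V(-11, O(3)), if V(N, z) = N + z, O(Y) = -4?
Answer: 1035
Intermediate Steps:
P(j) = -3*j² (P(j) = j²*(-3) = -3*j²)
(P(-3) - 42)*V(-11, O(3)) = (-3*(-3)² - 42)*(-11 - 4) = (-3*9 - 42)*(-15) = (-27 - 42)*(-15) = -69*(-15) = 1035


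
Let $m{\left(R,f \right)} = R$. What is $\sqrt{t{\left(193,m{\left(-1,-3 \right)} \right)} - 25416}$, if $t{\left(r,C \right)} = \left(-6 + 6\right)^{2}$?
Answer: $6 i \sqrt{706} \approx 159.42 i$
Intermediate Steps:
$t{\left(r,C \right)} = 0$ ($t{\left(r,C \right)} = 0^{2} = 0$)
$\sqrt{t{\left(193,m{\left(-1,-3 \right)} \right)} - 25416} = \sqrt{0 - 25416} = \sqrt{-25416} = 6 i \sqrt{706}$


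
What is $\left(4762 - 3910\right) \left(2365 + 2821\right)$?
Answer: $4418472$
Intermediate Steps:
$\left(4762 - 3910\right) \left(2365 + 2821\right) = 852 \cdot 5186 = 4418472$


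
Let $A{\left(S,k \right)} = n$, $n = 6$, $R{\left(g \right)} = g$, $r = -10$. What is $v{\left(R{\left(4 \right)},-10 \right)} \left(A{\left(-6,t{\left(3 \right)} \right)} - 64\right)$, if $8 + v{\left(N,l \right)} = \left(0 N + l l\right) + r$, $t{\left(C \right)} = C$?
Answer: $-4756$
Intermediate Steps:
$A{\left(S,k \right)} = 6$
$v{\left(N,l \right)} = -18 + l^{2}$ ($v{\left(N,l \right)} = -8 + \left(\left(0 N + l l\right) - 10\right) = -8 + \left(\left(0 + l^{2}\right) - 10\right) = -8 + \left(l^{2} - 10\right) = -8 + \left(-10 + l^{2}\right) = -18 + l^{2}$)
$v{\left(R{\left(4 \right)},-10 \right)} \left(A{\left(-6,t{\left(3 \right)} \right)} - 64\right) = \left(-18 + \left(-10\right)^{2}\right) \left(6 - 64\right) = \left(-18 + 100\right) \left(-58\right) = 82 \left(-58\right) = -4756$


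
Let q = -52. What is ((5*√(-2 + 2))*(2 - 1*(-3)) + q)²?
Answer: 2704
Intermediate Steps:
((5*√(-2 + 2))*(2 - 1*(-3)) + q)² = ((5*√(-2 + 2))*(2 - 1*(-3)) - 52)² = ((5*√0)*(2 + 3) - 52)² = ((5*0)*5 - 52)² = (0*5 - 52)² = (0 - 52)² = (-52)² = 2704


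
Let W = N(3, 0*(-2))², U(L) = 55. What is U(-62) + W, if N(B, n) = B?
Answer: 64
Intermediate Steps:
W = 9 (W = 3² = 9)
U(-62) + W = 55 + 9 = 64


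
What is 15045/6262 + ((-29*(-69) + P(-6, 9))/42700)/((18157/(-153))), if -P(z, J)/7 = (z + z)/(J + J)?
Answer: 5831262787173/2427476510900 ≈ 2.4022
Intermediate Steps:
P(z, J) = -7*z/J (P(z, J) = -7*(z + z)/(J + J) = -7*2*z/(2*J) = -7*2*z*1/(2*J) = -7*z/J)
15045/6262 + ((-29*(-69) + P(-6, 9))/42700)/((18157/(-153))) = 15045/6262 + ((-29*(-69) - 7*(-6)/9)/42700)/((18157/(-153))) = 15045*(1/6262) + ((2001 - 7*(-6)*⅑)*(1/42700))/((18157*(-1/153))) = 15045/6262 + ((2001 + 14/3)*(1/42700))/(-18157/153) = 15045/6262 + ((6017/3)*(1/42700))*(-153/18157) = 15045/6262 + (6017/128100)*(-153/18157) = 15045/6262 - 306867/775303900 = 5831262787173/2427476510900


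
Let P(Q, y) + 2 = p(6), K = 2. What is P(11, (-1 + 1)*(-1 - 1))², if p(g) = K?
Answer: 0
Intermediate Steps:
p(g) = 2
P(Q, y) = 0 (P(Q, y) = -2 + 2 = 0)
P(11, (-1 + 1)*(-1 - 1))² = 0² = 0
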